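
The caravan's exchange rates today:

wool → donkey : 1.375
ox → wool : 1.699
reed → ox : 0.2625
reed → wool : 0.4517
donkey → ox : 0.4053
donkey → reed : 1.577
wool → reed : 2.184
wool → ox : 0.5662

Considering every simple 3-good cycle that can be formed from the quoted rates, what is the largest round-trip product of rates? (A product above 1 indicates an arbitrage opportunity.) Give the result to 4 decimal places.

donkey→reed→wool→donkey: 1.577 × 0.4517 × 1.375 = 0.97945
reed→ox→wool→reed: 0.2625 × 1.699 × 2.184 = 0.97404
donkey→ox→wool→donkey: 0.4053 × 1.699 × 1.375 = 0.94683
Maximum is donkey→reed→wool→donkey at 0.9795; no arbitrage — every cycle loses value.

0.9795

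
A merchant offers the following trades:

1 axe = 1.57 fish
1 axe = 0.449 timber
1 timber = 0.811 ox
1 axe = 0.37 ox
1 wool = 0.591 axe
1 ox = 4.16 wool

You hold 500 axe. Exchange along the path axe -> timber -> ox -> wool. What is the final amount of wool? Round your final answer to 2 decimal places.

500 axe × 0.449 = 224.5 timber
224.5 timber × 0.811 = 182.0695 ox
182.0695 ox × 4.16 = 757.40912 wool

757.41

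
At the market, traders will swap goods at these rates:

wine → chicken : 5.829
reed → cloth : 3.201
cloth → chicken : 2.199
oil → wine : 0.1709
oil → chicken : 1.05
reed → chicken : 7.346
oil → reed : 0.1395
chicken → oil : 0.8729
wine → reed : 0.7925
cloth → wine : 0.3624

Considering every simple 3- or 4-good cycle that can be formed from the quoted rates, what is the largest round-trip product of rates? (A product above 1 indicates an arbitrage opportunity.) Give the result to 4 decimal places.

reed→cloth→wine→reed: 3.201 × 0.3624 × 0.7925 = 0.91933
reed→chicken→oil→reed: 7.346 × 0.8729 × 0.1395 = 0.89452
chicken→oil→wine→chicken: 0.8729 × 0.1709 × 5.829 = 0.86956
reed→chicken→oil→wine→reed: 7.346 × 0.8729 × 0.1709 × 0.7925 = 0.86847
reed→cloth→chicken→oil→reed: 3.201 × 2.199 × 0.8729 × 0.1395 = 0.85714
Maximum is reed→cloth→wine→reed at 0.9193; no arbitrage — every cycle loses value.

0.9193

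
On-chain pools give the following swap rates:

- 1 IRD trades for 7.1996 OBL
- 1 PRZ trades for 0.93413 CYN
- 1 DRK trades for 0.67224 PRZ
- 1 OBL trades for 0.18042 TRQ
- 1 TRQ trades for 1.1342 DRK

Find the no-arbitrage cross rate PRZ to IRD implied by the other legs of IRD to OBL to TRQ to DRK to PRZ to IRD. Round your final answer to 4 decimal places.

Known legs of the cycle: 7.1996 × 0.18042 × 1.1342 × 0.67224 = 0.990391809878441856
For no arbitrage the full-cycle product must be 1, so the missing rate is 1 / 0.990391809878441856 ≈ 1.009701.

1.0097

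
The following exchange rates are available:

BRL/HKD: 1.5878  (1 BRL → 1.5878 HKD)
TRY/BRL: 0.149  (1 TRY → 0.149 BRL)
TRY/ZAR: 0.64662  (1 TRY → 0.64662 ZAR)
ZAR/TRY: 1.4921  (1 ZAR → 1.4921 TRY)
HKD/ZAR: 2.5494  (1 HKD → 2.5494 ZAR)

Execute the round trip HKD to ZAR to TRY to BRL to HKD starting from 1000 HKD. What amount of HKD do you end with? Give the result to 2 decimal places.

899.95

1000 HKD × 2.5494 = 2549.4 ZAR
2549.4 ZAR × 1.4921 = 3803.95974 TRY
3803.95974 TRY × 0.149 = 566.79000126 BRL
566.79000126 BRL × 1.5878 = 899.949164000628 HKD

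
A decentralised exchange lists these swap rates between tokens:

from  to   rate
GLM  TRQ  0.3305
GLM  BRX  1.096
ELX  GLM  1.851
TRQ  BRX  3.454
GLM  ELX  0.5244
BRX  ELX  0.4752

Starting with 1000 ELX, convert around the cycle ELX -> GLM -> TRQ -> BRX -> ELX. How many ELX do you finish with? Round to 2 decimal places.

1004.10

1000 ELX × 1.851 = 1851 GLM
1851 GLM × 0.3305 = 611.7555 TRQ
611.7555 TRQ × 3.454 = 2113.003497 BRX
2113.003497 BRX × 0.4752 = 1004.0992617744 ELX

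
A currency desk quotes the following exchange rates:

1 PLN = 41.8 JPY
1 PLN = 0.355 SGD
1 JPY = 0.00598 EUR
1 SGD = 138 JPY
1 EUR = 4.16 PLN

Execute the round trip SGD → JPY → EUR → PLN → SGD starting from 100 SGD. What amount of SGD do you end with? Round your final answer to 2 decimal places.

100 SGD × 138 = 13800 JPY
13800 JPY × 0.00598 = 82.524 EUR
82.524 EUR × 4.16 = 343.29984 PLN
343.29984 PLN × 0.355 = 121.8714432 SGD

121.87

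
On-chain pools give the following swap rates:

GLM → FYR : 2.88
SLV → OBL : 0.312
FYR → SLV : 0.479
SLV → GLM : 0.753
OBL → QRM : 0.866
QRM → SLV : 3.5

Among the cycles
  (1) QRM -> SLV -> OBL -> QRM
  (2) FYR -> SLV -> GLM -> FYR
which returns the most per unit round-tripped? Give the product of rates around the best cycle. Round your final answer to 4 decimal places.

1.0388

(1) 3.5 × 0.312 × 0.866 = 0.94567
(2) 0.479 × 0.753 × 2.88 = 1.03878
Highest is cycle (2) at 1.0388 (>1, arbitrage).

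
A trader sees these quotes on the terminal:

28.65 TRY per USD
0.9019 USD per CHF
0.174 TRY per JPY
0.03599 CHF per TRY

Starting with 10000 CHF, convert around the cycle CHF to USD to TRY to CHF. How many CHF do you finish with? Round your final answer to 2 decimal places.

9299.61

10000 CHF × 0.9019 = 9019 USD
9019 USD × 28.65 = 258394.35 TRY
258394.35 TRY × 0.03599 = 9299.6126565 CHF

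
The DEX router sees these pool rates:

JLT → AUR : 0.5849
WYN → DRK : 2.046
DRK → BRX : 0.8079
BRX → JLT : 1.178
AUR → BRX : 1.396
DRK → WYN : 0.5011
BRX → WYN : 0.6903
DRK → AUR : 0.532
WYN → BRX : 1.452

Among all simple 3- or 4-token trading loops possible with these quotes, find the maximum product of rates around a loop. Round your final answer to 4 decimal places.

WYN→DRK→BRX→WYN: 2.046 × 0.8079 × 0.6903 = 1.14104
WYN→DRK→AUR→BRX→WYN: 2.046 × 0.532 × 1.396 × 0.6903 = 1.04892
JLT→AUR→BRX→JLT: 0.5849 × 1.396 × 1.178 = 0.96186
Maximum is WYN→DRK→BRX→WYN at 1.1410; arbitrage exists.

1.1410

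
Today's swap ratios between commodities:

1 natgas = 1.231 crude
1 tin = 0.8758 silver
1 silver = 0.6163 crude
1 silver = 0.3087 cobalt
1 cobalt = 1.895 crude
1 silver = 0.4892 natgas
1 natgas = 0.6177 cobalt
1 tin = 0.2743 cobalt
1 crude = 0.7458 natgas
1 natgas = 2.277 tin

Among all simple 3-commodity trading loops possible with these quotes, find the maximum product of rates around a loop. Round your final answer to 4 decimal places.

natgas→tin→silver→natgas: 2.277 × 0.8758 × 0.4892 = 0.97556
natgas→cobalt→crude→natgas: 0.6177 × 1.895 × 0.7458 = 0.87299
Maximum is natgas→tin→silver→natgas at 0.9756; no arbitrage — every cycle loses value.

0.9756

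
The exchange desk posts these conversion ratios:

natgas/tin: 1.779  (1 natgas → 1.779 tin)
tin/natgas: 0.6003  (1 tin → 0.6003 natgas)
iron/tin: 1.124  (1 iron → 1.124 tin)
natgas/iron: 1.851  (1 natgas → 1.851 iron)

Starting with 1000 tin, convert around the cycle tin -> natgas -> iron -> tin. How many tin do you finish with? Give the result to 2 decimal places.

1248.94

1000 tin × 0.6003 = 600.3 natgas
600.3 natgas × 1.851 = 1111.1553 iron
1111.1553 iron × 1.124 = 1248.9385572 tin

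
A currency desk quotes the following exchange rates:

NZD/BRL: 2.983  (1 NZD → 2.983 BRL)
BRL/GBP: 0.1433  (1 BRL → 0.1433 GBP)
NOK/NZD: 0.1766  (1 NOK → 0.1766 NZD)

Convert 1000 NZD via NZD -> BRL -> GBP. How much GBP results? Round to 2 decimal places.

427.46

1000 NZD × 2.983 = 2983 BRL
2983 BRL × 0.1433 = 427.4639 GBP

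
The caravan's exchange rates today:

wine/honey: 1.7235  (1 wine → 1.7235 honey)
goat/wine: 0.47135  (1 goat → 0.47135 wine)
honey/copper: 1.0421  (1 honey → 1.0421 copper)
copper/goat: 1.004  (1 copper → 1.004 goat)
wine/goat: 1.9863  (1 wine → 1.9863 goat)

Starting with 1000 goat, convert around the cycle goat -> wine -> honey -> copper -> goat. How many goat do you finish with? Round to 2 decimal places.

1000 goat × 0.47135 = 471.35 wine
471.35 wine × 1.7235 = 812.371725 honey
812.371725 honey × 1.0421 = 846.5725746225 copper
846.5725746225 copper × 1.004 = 849.95886492099 goat

849.96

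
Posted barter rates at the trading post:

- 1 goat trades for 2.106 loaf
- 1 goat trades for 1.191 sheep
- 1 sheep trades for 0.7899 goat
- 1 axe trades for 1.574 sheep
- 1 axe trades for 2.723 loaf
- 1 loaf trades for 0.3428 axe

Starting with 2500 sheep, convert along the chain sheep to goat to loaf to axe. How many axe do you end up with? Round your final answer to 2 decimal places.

2500 sheep × 0.7899 = 1974.75 goat
1974.75 goat × 2.106 = 4158.8235 loaf
4158.8235 loaf × 0.3428 = 1425.6446958 axe

1425.64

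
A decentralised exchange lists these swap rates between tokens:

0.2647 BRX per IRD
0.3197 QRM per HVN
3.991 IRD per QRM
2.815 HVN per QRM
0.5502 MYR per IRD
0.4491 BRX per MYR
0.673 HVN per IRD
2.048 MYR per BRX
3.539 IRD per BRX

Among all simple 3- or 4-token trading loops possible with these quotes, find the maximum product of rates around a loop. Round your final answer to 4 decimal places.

0.8745

MYR→BRX→IRD→MYR: 0.4491 × 3.539 × 0.5502 = 0.87447
HVN→QRM→IRD→HVN: 0.3197 × 3.991 × 0.673 = 0.85870
Maximum is MYR→BRX→IRD→MYR at 0.8745; no arbitrage — every cycle loses value.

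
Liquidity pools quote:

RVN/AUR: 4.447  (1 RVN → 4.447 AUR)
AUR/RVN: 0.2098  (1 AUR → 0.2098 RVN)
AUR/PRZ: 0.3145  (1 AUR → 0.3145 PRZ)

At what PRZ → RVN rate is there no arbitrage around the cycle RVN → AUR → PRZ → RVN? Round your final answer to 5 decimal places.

Known legs of the cycle: 4.447 × 0.3145 = 1.3985815
For no arbitrage the full-cycle product must be 1, so the missing rate is 1 / 1.3985815 ≈ 0.7150102.

0.71501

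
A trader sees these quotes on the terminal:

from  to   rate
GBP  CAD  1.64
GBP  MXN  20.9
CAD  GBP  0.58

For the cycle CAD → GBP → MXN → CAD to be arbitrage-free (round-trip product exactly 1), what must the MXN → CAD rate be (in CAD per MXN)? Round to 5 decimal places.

Known legs of the cycle: 0.58 × 20.9 = 12.122
For no arbitrage the full-cycle product must be 1, so the missing rate is 1 / 12.122 ≈ 0.0824946.

0.08249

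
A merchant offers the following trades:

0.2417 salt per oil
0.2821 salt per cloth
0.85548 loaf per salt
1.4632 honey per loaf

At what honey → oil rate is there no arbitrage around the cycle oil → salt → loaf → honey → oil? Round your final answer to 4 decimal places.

Known legs of the cycle: 0.2417 × 0.85548 × 1.4632 = 0.3025451558112
For no arbitrage the full-cycle product must be 1, so the missing rate is 1 / 0.3025451558112 ≈ 3.305292.

3.3053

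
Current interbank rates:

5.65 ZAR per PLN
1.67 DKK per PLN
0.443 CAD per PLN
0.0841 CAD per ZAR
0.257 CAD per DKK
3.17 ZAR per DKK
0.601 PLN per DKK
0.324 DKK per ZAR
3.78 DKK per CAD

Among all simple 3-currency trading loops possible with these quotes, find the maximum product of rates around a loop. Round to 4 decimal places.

ZAR→DKK→PLN→ZAR: 0.324 × 0.601 × 5.65 = 1.10019
ZAR→CAD→DKK→ZAR: 0.0841 × 3.78 × 3.17 = 1.00774
CAD→DKK→PLN→CAD: 3.78 × 0.601 × 0.443 = 1.00640
Maximum is ZAR→DKK→PLN→ZAR at 1.1002; arbitrage exists.

1.1002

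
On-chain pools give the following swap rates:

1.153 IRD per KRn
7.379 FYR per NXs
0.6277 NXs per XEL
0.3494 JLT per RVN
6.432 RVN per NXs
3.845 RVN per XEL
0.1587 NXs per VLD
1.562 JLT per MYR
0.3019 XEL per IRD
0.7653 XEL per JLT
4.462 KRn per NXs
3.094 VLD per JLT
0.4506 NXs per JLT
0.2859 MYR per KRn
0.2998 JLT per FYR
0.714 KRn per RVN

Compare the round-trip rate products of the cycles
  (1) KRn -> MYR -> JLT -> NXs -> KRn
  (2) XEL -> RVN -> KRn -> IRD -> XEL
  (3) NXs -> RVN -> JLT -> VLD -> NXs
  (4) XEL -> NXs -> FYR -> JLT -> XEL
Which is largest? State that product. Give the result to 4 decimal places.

(1) 0.2859 × 1.562 × 0.4506 × 4.462 = 0.89788
(2) 3.845 × 0.714 × 1.153 × 0.3019 = 0.95562
(3) 6.432 × 0.3494 × 3.094 × 0.1587 = 1.10348
(4) 0.6277 × 7.379 × 0.2998 × 0.7653 = 1.06271
Highest is cycle (3) at 1.1035 (>1, arbitrage).

1.1035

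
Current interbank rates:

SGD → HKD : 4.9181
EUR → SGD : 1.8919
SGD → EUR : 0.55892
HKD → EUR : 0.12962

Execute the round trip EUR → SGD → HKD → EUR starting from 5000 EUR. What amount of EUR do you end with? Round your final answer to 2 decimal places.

6030.28

5000 EUR × 1.8919 = 9459.5 SGD
9459.5 SGD × 4.9181 = 46522.76695 HKD
46522.76695 HKD × 0.12962 = 6030.281052059 EUR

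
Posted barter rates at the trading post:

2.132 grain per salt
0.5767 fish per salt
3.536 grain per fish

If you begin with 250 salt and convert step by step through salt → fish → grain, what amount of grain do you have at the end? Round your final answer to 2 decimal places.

509.80

250 salt × 0.5767 = 144.175 fish
144.175 fish × 3.536 = 509.8028 grain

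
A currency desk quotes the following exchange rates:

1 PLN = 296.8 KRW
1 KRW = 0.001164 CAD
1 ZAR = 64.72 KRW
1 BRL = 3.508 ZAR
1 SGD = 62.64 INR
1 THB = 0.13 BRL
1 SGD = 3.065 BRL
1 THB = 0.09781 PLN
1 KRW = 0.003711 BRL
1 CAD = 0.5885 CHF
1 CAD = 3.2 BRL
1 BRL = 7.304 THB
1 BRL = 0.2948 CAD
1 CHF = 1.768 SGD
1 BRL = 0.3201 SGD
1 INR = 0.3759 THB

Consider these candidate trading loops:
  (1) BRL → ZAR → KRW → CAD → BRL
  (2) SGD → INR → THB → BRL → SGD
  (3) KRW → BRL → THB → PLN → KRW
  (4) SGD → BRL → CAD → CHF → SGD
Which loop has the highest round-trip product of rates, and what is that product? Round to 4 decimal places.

0.9798

(1) 3.508 × 64.72 × 0.001164 × 3.2 = 0.84567
(2) 62.64 × 0.3759 × 0.13 × 0.3201 = 0.97984
(3) 0.003711 × 7.304 × 0.09781 × 296.8 = 0.78686
(4) 3.065 × 0.2948 × 0.5885 × 1.768 = 0.94013
Highest is cycle (2) at 0.9798 (≤1, no arbitrage).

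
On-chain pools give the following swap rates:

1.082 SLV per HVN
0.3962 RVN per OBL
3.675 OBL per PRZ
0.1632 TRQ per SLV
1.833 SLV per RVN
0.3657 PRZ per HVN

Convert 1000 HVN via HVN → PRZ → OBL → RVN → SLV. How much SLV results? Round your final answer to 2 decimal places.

976.02

1000 HVN × 0.3657 = 365.7 PRZ
365.7 PRZ × 3.675 = 1343.9475 OBL
1343.9475 OBL × 0.3962 = 532.4719995 RVN
532.4719995 RVN × 1.833 = 976.0211750835 SLV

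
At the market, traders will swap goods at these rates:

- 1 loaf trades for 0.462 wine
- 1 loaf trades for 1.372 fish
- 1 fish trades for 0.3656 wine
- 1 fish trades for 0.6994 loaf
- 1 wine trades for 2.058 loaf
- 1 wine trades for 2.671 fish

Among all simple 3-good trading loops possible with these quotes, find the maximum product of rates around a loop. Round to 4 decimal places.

1.0323

fish→wine→loaf→fish: 0.3656 × 2.058 × 1.372 = 1.03230
fish→loaf→wine→fish: 0.6994 × 0.462 × 2.671 = 0.86306
Maximum is fish→wine→loaf→fish at 1.0323; arbitrage exists.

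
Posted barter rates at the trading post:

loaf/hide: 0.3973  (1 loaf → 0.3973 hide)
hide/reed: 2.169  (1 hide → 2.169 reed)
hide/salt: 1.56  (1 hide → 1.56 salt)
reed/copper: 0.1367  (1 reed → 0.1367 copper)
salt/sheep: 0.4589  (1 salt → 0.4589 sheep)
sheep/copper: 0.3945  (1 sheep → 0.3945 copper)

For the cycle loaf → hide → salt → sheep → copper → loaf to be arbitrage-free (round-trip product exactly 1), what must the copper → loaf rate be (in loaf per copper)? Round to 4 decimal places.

Known legs of the cycle: 0.3973 × 1.56 × 0.4589 × 0.3945 = 0.1122039713574
For no arbitrage the full-cycle product must be 1, so the missing rate is 1 / 0.1122039713574 ≈ 8.912341.

8.9123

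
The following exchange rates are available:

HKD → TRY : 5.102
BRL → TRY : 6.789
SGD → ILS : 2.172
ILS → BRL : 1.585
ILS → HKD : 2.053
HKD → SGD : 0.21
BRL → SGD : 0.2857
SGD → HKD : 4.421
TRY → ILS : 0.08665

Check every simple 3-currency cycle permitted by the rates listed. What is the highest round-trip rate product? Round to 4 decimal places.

0.9836

BRL→SGD→ILS→BRL: 0.2857 × 2.172 × 1.585 = 0.98356
HKD→SGD→ILS→HKD: 0.21 × 2.172 × 2.053 = 0.93641
TRY→ILS→BRL→TRY: 0.08665 × 1.585 × 6.789 = 0.93240
HKD→TRY→ILS→HKD: 5.102 × 0.08665 × 2.053 = 0.90761
Maximum is BRL→SGD→ILS→BRL at 0.9836; no arbitrage — every cycle loses value.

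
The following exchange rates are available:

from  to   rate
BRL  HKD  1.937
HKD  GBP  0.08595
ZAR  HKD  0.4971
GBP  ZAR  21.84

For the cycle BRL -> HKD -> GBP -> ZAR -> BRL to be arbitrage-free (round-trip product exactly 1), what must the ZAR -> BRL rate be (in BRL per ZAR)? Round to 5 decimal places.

0.27502

Known legs of the cycle: 1.937 × 0.08595 × 21.84 = 3.636035676
For no arbitrage the full-cycle product must be 1, so the missing rate is 1 / 3.636035676 ≈ 0.2750248.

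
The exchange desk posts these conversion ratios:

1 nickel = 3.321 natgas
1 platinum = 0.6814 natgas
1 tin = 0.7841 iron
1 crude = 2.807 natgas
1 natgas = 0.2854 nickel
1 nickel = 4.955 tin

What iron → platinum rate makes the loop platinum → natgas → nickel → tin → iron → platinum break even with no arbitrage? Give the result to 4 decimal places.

Known legs of the cycle: 0.6814 × 0.2854 × 4.955 × 0.7841 = 0.75556391922118
For no arbitrage the full-cycle product must be 1, so the missing rate is 1 / 0.75556391922118 ≈ 1.323515.

1.3235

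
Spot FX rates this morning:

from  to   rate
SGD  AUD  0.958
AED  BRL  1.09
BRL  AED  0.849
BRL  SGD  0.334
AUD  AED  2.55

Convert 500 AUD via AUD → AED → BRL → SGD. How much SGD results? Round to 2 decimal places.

464.18

500 AUD × 2.55 = 1275 AED
1275 AED × 1.09 = 1389.75 BRL
1389.75 BRL × 0.334 = 464.1765 SGD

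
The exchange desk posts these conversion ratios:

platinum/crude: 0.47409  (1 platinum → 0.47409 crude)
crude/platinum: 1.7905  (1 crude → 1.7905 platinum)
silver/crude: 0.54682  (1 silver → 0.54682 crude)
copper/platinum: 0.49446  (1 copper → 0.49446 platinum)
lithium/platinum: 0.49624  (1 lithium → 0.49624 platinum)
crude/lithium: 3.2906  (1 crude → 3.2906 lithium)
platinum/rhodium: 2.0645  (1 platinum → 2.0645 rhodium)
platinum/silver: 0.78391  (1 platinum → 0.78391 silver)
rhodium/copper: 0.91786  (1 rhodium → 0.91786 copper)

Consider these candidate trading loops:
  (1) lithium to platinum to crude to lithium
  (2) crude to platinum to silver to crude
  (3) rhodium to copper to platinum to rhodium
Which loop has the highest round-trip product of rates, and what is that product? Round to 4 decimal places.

(1) 0.49624 × 0.47409 × 3.2906 = 0.77415
(2) 1.7905 × 0.78391 × 0.54682 = 0.76751
(3) 0.91786 × 0.49446 × 2.0645 = 0.93696
Highest is cycle (3) at 0.9370 (≤1, no arbitrage).

0.9370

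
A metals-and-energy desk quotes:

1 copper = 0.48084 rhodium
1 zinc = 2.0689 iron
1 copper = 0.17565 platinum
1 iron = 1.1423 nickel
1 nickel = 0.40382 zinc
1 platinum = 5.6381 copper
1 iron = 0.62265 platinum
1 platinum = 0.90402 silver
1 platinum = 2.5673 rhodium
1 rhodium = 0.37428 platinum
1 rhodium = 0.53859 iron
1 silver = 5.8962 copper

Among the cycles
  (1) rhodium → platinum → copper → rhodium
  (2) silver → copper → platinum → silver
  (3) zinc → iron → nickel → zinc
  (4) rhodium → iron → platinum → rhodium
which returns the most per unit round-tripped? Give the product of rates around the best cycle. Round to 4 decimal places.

1.0147

(1) 0.37428 × 5.6381 × 0.48084 = 1.01468
(2) 5.8962 × 0.17565 × 0.90402 = 0.93626
(3) 2.0689 × 1.1423 × 0.40382 = 0.95435
(4) 0.53859 × 0.62265 × 2.5673 = 0.86095
Highest is cycle (1) at 1.0147 (>1, arbitrage).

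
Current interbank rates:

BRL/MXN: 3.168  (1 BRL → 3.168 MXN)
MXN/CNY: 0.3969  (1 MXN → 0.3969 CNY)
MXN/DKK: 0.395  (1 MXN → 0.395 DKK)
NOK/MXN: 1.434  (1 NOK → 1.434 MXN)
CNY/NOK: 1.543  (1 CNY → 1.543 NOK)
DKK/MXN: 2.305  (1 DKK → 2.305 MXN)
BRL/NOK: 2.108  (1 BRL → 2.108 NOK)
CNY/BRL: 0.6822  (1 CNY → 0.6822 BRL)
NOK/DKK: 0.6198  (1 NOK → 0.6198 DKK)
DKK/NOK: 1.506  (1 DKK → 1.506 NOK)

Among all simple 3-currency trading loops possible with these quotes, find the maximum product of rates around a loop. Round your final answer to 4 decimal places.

CNY→NOK→MXN→CNY: 1.543 × 1.434 × 0.3969 = 0.87821
CNY→BRL→MXN→CNY: 0.6822 × 3.168 × 0.3969 = 0.85778
DKK→NOK→MXN→DKK: 1.506 × 1.434 × 0.395 = 0.85304
Maximum is CNY→NOK→MXN→CNY at 0.8782; no arbitrage — every cycle loses value.

0.8782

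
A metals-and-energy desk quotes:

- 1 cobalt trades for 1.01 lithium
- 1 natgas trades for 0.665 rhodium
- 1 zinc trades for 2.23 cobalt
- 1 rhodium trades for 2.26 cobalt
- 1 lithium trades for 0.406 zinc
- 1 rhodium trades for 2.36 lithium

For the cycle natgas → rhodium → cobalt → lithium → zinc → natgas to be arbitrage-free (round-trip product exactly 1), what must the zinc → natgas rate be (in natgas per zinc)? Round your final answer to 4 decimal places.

Known legs of the cycle: 0.665 × 2.26 × 1.01 × 0.406 = 0.616279174
For no arbitrage the full-cycle product must be 1, so the missing rate is 1 / 0.616279174 ≈ 1.622641.

1.6226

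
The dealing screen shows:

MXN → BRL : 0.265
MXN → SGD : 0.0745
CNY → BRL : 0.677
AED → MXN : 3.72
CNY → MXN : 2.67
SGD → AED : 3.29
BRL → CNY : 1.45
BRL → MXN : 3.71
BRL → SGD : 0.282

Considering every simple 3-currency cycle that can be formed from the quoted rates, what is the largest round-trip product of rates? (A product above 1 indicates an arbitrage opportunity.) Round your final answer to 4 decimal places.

1.0259

BRL→CNY→MXN→BRL: 1.45 × 2.67 × 0.265 = 1.02595
AED→MXN→SGD→AED: 3.72 × 0.0745 × 3.29 = 0.91179
Maximum is BRL→CNY→MXN→BRL at 1.0259; arbitrage exists.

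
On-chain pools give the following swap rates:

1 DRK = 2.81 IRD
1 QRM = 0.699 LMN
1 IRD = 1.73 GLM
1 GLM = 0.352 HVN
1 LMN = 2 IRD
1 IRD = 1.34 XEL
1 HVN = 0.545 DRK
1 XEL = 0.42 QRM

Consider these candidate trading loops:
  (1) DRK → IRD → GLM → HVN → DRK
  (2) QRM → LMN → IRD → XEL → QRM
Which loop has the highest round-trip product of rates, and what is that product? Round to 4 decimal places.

(1) 2.81 × 1.73 × 0.352 × 0.545 = 0.93259
(2) 0.699 × 2 × 1.34 × 0.42 = 0.78679
Highest is cycle (1) at 0.9326 (≤1, no arbitrage).

0.9326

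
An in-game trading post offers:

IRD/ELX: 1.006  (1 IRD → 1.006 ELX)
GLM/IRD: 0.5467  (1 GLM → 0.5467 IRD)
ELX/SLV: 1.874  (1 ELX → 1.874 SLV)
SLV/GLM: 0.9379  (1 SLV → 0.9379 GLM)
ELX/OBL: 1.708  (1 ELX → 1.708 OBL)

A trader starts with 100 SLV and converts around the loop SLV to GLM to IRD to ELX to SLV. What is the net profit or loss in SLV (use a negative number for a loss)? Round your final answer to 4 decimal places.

100 SLV × 0.9379 = 93.79 GLM
93.79 GLM × 0.5467 = 51.274993 IRD
51.274993 IRD × 1.006 = 51.582642958 ELX
51.582642958 ELX × 1.874 = 96.665872903292 SLV
Net change: 96.665872903292 − 100 = -3.334127096708 SLV

-3.3341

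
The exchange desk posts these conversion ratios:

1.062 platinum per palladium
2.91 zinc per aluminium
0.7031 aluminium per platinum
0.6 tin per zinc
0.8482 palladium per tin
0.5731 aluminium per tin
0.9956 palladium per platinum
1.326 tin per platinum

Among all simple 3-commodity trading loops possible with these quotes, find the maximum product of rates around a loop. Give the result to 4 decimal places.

1.1944

platinum→tin→palladium→platinum: 1.326 × 0.8482 × 1.062 = 1.19445
tin→aluminium→zinc→tin: 0.5731 × 2.91 × 0.6 = 1.00063
Maximum is platinum→tin→palladium→platinum at 1.1944; arbitrage exists.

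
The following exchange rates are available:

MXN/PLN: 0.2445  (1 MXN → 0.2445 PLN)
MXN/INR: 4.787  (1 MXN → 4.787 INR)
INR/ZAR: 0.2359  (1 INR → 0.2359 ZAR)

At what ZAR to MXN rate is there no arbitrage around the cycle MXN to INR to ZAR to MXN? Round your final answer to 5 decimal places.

Known legs of the cycle: 4.787 × 0.2359 = 1.1292533
For no arbitrage the full-cycle product must be 1, so the missing rate is 1 / 1.1292533 ≈ 0.8855409.

0.88554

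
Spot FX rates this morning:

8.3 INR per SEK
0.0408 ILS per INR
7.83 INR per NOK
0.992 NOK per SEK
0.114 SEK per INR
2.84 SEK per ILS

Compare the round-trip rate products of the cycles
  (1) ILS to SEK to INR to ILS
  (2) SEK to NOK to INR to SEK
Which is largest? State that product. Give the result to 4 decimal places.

(1) 2.84 × 8.3 × 0.0408 = 0.96174
(2) 0.992 × 7.83 × 0.114 = 0.88548
Highest is cycle (1) at 0.9617 (≤1, no arbitrage).

0.9617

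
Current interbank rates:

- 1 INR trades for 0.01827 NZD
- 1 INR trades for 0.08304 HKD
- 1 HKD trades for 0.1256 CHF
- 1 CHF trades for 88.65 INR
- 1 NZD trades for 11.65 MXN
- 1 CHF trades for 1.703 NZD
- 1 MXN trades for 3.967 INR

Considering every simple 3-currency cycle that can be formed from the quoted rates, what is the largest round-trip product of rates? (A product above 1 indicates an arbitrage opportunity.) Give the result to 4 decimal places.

0.9246

CHF→INR→HKD→CHF: 88.65 × 0.08304 × 0.1256 = 0.92460
MXN→INR→NZD→MXN: 3.967 × 0.01827 × 11.65 = 0.84436
Maximum is CHF→INR→HKD→CHF at 0.9246; no arbitrage — every cycle loses value.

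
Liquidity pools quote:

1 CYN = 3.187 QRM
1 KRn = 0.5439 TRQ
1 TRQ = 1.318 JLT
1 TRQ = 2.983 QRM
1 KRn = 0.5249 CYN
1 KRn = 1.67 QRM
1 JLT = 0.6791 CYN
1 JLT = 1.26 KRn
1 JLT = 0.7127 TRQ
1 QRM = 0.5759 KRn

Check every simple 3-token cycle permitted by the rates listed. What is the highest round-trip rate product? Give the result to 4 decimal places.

QRM→KRn→CYN→QRM: 0.5759 × 0.5249 × 3.187 = 0.96340
TRQ→QRM→KRn→TRQ: 2.983 × 0.5759 × 0.5439 = 0.93437
TRQ→JLT→KRn→TRQ: 1.318 × 1.26 × 0.5439 = 0.90324
Maximum is QRM→KRn→CYN→QRM at 0.9634; no arbitrage — every cycle loses value.

0.9634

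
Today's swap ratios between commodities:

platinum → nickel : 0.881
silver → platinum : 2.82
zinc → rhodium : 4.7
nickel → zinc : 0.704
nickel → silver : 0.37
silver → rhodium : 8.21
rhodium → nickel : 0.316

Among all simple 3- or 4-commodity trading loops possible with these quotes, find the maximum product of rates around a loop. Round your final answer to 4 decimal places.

1.0456

rhodium→nickel→zinc→rhodium: 0.316 × 0.704 × 4.7 = 1.04558
rhodium→nickel→silver→rhodium: 0.316 × 0.37 × 8.21 = 0.95991
silver→platinum→nickel→silver: 2.82 × 0.881 × 0.37 = 0.91924
Maximum is rhodium→nickel→zinc→rhodium at 1.0456; arbitrage exists.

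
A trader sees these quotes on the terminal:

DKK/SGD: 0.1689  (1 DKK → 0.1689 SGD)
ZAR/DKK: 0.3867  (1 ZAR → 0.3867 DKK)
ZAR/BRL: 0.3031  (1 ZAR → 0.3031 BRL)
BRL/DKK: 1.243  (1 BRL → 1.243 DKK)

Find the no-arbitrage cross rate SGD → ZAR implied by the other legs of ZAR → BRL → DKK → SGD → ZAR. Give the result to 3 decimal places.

Known legs of the cycle: 0.3031 × 1.243 × 0.1689 = 0.06363363237
For no arbitrage the full-cycle product must be 1, so the missing rate is 1 / 0.06363363237 ≈ 15.71496.

15.715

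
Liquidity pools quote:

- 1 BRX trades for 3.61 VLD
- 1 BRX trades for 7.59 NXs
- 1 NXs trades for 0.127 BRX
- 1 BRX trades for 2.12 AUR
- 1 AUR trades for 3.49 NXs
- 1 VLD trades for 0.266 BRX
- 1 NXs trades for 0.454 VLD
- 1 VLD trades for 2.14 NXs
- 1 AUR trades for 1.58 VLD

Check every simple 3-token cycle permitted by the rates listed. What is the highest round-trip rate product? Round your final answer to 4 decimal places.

0.9811

NXs→BRX→VLD→NXs: 0.127 × 3.61 × 2.14 = 0.98113
NXs→BRX→AUR→NXs: 0.127 × 2.12 × 3.49 = 0.93965
NXs→VLD→BRX→NXs: 0.454 × 0.266 × 7.59 = 0.91660
BRX→AUR→VLD→BRX: 2.12 × 1.58 × 0.266 = 0.89099
Maximum is NXs→BRX→VLD→NXs at 0.9811; no arbitrage — every cycle loses value.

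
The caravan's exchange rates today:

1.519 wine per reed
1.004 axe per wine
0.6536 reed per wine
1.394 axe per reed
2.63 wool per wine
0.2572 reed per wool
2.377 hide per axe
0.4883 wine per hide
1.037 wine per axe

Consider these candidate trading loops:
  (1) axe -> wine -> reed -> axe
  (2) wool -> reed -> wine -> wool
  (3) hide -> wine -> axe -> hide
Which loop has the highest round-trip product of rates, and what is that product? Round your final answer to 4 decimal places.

1.1653

(1) 1.037 × 0.6536 × 1.394 = 0.94483
(2) 0.2572 × 1.519 × 2.63 = 1.02751
(3) 0.4883 × 1.004 × 2.377 = 1.16533
Highest is cycle (3) at 1.1653 (>1, arbitrage).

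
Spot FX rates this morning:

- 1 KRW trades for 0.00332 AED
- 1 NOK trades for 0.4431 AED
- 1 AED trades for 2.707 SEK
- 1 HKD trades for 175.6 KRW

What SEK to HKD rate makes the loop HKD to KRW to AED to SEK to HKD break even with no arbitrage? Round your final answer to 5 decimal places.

Known legs of the cycle: 175.6 × 0.00332 × 2.707 = 1.578159344
For no arbitrage the full-cycle product must be 1, so the missing rate is 1 / 1.578159344 ≈ 0.6336496.

0.63365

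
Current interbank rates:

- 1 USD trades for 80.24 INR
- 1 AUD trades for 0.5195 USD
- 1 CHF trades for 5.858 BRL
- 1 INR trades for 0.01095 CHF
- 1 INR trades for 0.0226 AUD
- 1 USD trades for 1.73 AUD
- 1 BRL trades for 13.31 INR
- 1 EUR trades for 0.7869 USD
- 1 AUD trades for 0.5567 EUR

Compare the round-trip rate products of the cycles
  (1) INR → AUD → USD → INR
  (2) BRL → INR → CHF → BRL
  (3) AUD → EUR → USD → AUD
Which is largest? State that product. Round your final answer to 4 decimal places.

(1) 0.0226 × 0.5195 × 80.24 = 0.94207
(2) 13.31 × 0.01095 × 5.858 = 0.85377
(3) 0.5567 × 0.7869 × 1.73 = 0.75786
Highest is cycle (1) at 0.9421 (≤1, no arbitrage).

0.9421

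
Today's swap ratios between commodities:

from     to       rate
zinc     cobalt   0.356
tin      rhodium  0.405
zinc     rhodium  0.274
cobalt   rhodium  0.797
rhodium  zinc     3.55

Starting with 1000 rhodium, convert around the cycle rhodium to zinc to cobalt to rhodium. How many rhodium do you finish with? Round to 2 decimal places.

1007.25

1000 rhodium × 3.55 = 3550 zinc
3550 zinc × 0.356 = 1263.8 cobalt
1263.8 cobalt × 0.797 = 1007.2486 rhodium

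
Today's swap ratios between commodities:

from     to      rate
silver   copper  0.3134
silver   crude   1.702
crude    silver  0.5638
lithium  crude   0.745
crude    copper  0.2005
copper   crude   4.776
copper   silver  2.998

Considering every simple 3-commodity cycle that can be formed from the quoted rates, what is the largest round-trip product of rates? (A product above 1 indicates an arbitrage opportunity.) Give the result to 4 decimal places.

crude→copper→silver→crude: 0.2005 × 2.998 × 1.702 = 1.02307
crude→silver→copper→crude: 0.5638 × 0.3134 × 4.776 = 0.84389
Maximum is crude→copper→silver→crude at 1.0231; arbitrage exists.

1.0231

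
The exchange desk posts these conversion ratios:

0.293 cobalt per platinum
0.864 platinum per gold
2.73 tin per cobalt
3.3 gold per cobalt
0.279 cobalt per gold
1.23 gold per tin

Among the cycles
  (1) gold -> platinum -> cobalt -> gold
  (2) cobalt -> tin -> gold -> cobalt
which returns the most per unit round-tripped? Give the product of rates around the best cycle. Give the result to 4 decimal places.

0.9369

(1) 0.864 × 0.293 × 3.3 = 0.83540
(2) 2.73 × 1.23 × 0.279 = 0.93685
Highest is cycle (2) at 0.9369 (≤1, no arbitrage).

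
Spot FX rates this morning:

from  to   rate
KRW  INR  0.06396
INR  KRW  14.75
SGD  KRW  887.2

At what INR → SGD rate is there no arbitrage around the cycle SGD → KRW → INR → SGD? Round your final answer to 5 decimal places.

0.01762

Known legs of the cycle: 887.2 × 0.06396 = 56.745312
For no arbitrage the full-cycle product must be 1, so the missing rate is 1 / 56.745312 ≈ 0.0176226.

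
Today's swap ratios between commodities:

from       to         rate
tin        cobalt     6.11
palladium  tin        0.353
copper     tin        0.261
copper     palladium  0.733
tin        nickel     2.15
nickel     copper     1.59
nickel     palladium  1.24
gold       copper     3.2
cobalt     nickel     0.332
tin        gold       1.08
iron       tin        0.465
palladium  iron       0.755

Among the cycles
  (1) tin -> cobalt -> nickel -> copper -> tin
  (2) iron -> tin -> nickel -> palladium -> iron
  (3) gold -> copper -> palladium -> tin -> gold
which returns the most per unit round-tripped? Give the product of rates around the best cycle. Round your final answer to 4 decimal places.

(1) 6.11 × 0.332 × 1.59 × 0.261 = 0.84182
(2) 0.465 × 2.15 × 1.24 × 0.755 = 0.93597
(3) 3.2 × 0.733 × 0.353 × 1.08 = 0.89424
Highest is cycle (2) at 0.9360 (≤1, no arbitrage).

0.9360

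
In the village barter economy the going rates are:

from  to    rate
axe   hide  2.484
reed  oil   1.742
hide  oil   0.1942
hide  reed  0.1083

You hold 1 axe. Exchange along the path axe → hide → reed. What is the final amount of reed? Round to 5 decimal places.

1 axe × 2.484 = 2.484 hide
2.484 hide × 0.1083 = 0.2690172 reed

0.26902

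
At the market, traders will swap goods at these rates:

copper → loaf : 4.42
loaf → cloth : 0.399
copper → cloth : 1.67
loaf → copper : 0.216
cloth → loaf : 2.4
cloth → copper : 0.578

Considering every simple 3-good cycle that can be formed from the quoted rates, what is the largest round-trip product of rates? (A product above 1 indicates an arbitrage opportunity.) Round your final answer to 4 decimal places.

1.0193

copper→loaf→cloth→copper: 4.42 × 0.399 × 0.578 = 1.01935
copper→cloth→loaf→copper: 1.67 × 2.4 × 0.216 = 0.86573
Maximum is copper→loaf→cloth→copper at 1.0193; arbitrage exists.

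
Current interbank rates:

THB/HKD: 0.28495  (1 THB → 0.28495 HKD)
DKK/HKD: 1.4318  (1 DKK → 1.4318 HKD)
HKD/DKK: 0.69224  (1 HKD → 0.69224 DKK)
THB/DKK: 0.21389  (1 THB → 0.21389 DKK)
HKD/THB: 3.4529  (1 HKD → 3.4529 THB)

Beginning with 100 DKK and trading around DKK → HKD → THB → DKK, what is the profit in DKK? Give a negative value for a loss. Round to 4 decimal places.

100 DKK × 1.4318 = 143.18 HKD
143.18 HKD × 3.4529 = 494.386222 THB
494.386222 THB × 0.21389 = 105.74426902358 DKK
Net change: 105.74426902358 − 100 = 5.74426902358 DKK

5.7443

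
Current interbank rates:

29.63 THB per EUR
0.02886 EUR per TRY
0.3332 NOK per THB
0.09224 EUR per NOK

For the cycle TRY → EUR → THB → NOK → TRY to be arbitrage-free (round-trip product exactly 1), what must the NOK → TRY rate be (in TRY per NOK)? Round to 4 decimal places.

3.5097

Known legs of the cycle: 0.02886 × 29.63 × 0.3332 = 0.28492658376
For no arbitrage the full-cycle product must be 1, so the missing rate is 1 / 0.28492658376 ≈ 3.509676.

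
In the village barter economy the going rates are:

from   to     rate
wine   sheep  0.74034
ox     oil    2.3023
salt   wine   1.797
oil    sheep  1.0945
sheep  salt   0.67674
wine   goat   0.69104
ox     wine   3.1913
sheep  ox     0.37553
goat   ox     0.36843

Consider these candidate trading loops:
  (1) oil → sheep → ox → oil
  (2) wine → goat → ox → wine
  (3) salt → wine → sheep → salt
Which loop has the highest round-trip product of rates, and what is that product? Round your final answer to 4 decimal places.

0.9463

(1) 1.0945 × 0.37553 × 2.3023 = 0.94629
(2) 0.69104 × 0.36843 × 3.1913 = 0.81250
(3) 1.797 × 0.74034 × 0.67674 = 0.90033
Highest is cycle (1) at 0.9463 (≤1, no arbitrage).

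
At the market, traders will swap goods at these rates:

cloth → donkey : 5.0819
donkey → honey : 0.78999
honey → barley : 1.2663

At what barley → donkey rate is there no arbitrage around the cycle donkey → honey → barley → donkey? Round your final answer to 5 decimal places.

0.99964

Known legs of the cycle: 0.78999 × 1.2663 = 1.000364337
For no arbitrage the full-cycle product must be 1, so the missing rate is 1 / 1.000364337 ≈ 0.9996358.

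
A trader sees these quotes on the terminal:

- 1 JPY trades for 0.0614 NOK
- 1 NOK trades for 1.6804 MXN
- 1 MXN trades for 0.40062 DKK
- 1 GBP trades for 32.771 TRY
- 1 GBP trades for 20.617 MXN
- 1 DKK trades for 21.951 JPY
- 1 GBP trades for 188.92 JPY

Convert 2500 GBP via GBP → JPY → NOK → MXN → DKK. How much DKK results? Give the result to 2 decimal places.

19522.33

2500 GBP × 188.92 = 472300 JPY
472300 JPY × 0.0614 = 28999.22 NOK
28999.22 NOK × 1.6804 = 48730.289288 MXN
48730.289288 MXN × 0.40062 = 19522.32849455856 DKK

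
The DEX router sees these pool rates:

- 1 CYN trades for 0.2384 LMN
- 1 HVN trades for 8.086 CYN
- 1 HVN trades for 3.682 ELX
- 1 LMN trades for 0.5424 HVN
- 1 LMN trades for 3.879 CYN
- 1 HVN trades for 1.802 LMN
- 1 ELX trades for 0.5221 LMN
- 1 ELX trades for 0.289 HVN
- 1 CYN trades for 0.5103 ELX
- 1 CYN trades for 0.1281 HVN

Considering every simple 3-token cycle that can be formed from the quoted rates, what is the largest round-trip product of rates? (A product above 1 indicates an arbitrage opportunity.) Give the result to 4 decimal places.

1.1925

CYN→ELX→HVN→CYN: 0.5103 × 0.289 × 8.086 = 1.19250
CYN→LMN→HVN→CYN: 0.2384 × 0.5424 × 8.086 = 1.04559
ELX→LMN→HVN→ELX: 0.5221 × 0.5424 × 3.682 = 1.04269
CYN→ELX→LMN→CYN: 0.5103 × 0.5221 × 3.879 = 1.03347
CYN→HVN→LMN→CYN: 0.1281 × 1.802 × 3.879 = 0.89541
Maximum is CYN→ELX→HVN→CYN at 1.1925; arbitrage exists.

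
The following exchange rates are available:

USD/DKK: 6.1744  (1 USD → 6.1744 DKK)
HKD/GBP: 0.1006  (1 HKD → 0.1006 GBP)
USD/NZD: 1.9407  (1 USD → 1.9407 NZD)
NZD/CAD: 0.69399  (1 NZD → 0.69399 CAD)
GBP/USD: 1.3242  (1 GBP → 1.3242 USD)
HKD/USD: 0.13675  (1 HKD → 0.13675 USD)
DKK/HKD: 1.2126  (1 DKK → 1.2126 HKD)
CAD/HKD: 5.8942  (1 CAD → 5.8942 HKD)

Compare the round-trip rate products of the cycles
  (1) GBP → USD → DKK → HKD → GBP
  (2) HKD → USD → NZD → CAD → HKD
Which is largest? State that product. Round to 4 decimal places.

(1) 1.3242 × 6.1744 × 1.2126 × 0.1006 = 0.99739
(2) 0.13675 × 1.9407 × 0.69399 × 5.8942 = 1.08558
Highest is cycle (2) at 1.0856 (>1, arbitrage).

1.0856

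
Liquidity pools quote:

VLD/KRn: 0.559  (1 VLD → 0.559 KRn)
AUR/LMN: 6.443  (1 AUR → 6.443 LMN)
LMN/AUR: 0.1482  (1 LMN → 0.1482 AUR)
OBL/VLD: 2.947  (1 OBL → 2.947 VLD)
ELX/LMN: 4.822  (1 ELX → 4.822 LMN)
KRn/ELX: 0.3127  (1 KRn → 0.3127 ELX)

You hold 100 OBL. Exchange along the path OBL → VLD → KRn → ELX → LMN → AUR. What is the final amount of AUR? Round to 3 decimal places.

100 OBL × 2.947 = 294.7 VLD
294.7 VLD × 0.559 = 164.7373 KRn
164.7373 KRn × 0.3127 = 51.51335371 ELX
51.51335371 ELX × 4.822 = 248.39739158962 LMN
248.39739158962 LMN × 0.1482 = 36.812493433581684 AUR

36.812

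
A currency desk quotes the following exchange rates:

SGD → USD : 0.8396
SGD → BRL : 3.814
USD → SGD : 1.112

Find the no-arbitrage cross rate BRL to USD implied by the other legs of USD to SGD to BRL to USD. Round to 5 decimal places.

0.23578

Known legs of the cycle: 1.112 × 3.814 = 4.241168
For no arbitrage the full-cycle product must be 1, so the missing rate is 1 / 4.241168 ≈ 0.2357841.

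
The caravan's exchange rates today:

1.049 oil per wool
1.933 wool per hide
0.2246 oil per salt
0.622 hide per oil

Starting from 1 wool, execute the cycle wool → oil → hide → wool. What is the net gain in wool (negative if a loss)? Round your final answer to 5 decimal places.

0.26124

1 wool × 1.049 = 1.049 oil
1.049 oil × 0.622 = 0.652478 hide
0.652478 hide × 1.933 = 1.261239974 wool
Net change: 1.261239974 − 1 = 0.261239974 wool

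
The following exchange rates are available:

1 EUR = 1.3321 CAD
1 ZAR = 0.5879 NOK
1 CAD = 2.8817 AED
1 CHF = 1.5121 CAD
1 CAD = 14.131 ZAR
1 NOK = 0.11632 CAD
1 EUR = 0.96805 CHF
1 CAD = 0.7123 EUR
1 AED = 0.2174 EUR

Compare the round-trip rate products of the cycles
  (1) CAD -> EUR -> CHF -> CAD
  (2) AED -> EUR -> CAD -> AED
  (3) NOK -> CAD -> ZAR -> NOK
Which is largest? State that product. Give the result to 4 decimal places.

(1) 0.7123 × 0.96805 × 1.5121 = 1.04266
(2) 0.2174 × 1.3321 × 2.8817 = 0.83454
(3) 0.11632 × 14.131 × 0.5879 = 0.96634
Highest is cycle (1) at 1.0427 (>1, arbitrage).

1.0427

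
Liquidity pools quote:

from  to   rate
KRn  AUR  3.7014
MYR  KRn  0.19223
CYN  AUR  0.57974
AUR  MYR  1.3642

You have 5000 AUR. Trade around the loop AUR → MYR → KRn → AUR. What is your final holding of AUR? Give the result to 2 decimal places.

5000 AUR × 1.3642 = 6821 MYR
6821 MYR × 0.19223 = 1311.20083 KRn
1311.20083 KRn × 3.7014 = 4853.278752162 AUR

4853.28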